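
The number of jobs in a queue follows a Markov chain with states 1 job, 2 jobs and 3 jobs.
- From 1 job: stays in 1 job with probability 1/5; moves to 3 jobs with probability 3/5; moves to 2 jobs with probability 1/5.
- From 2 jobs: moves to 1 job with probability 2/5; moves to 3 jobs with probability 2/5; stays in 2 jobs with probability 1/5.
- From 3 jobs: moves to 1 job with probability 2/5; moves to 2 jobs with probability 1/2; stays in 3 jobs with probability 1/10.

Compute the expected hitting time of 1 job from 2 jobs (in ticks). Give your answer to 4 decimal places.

Let t(s) be the expected number of ticks to first reach 1 job from state s, with t(1 job) = 0. Conditioning on the first tick:
t(2 jobs) = 1 + 0.2·t(2 jobs) + 0.4·t(3 jobs)
t(3 jobs) = 1 + 0.5·t(2 jobs) + 0.1·t(3 jobs)
Solving: t(2 jobs) = 2.5000, t(3 jobs) = 2.5000.
Expected ticks from 2 jobs to 1 job: 2.5000.

2.5000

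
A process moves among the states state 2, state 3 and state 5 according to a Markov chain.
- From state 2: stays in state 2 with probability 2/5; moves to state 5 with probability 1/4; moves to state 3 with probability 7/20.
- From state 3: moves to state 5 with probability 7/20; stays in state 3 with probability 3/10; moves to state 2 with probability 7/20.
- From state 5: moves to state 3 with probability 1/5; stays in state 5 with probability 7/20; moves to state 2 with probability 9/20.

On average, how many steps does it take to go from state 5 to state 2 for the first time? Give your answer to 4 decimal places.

Let t(s) be the expected number of steps to first reach state 2 from state s, with t(state 2) = 0. Conditioning on the first step:
t(state 3) = 1 + 0.3·t(state 3) + 0.35·t(state 5)
t(state 5) = 1 + 0.2·t(state 3) + 0.35·t(state 5)
Solving: t(state 3) = 2.5974, t(state 5) = 2.3377.
Expected steps from state 5 to state 2: 2.3377.

2.3377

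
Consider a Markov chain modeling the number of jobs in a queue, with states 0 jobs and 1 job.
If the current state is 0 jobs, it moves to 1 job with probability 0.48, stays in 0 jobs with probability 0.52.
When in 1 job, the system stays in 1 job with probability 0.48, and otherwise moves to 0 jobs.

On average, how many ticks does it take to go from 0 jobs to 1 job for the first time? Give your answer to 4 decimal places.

Let t(s) be the expected number of ticks to first reach 1 job from state s, with t(1 job) = 0. Conditioning on the first tick:
t(0 jobs) = 1 + 0.52·t(0 jobs)
Solving: t(0 jobs) = 2.0833.
Expected ticks from 0 jobs to 1 job: 2.0833.

2.0833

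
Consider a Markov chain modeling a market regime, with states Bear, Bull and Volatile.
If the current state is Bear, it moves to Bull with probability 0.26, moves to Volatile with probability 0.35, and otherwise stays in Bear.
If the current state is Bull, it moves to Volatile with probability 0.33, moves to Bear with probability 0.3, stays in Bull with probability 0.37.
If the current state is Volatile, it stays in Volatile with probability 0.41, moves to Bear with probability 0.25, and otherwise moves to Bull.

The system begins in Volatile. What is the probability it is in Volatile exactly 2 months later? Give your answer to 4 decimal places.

Sum over the intermediate state after 1 month:
P = P(Volatile→Bear)·P(Bear→Volatile) + P(Volatile→Bull)·P(Bull→Volatile) + P(Volatile→Volatile)·P(Volatile→Volatile)
  = 0.25×0.35 + 0.34×0.33 + 0.41×0.41
  = 0.0875 + 0.1122 + 0.1681 = 0.3678

0.3678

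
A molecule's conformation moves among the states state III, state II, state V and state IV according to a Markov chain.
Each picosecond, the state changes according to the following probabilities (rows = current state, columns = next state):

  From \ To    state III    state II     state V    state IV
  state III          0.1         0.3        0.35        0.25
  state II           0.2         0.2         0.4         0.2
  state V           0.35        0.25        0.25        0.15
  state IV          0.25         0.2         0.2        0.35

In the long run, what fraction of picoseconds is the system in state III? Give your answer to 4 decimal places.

Let the stationary distribution be π with π = πP and π_1 + π_2 + π_3 + π_4 = 1.
π_1 = 0.1·π_1 + 0.2·π_2 + 0.35·π_3 + 0.25·π_4
π_2 = 0.3·π_1 + 0.2·π_2 + 0.25·π_3 + 0.2·π_4
π_3 = 0.35·π_1 + 0.4·π_2 + 0.25·π_3 + 0.2·π_4
Solving with the normalization constraint gives π = (0.2329, 0.2382, 0.2974, 0.2315).
So the stationary probability of state III is 0.2329.

0.2329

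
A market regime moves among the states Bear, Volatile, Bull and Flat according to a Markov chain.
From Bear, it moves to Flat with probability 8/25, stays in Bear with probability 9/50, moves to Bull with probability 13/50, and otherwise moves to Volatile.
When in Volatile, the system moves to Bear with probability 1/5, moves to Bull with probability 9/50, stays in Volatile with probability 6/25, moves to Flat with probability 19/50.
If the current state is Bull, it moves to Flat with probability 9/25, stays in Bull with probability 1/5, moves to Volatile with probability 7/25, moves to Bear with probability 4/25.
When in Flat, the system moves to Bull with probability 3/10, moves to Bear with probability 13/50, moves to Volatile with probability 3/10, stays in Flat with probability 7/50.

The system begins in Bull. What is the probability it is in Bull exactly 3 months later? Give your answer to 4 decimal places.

0.2352

Propagate the distribution vector 3 months from Bull.
After 0 months: (0.0000, 0.0000, 1.0000, 0.0000)
After 1 month: (0.1600, 0.2800, 0.2000, 0.3600)
After 2 months: (0.2104, 0.2696, 0.2400, 0.2800)
After 3 months: (0.2030, 0.2664, 0.2352, 0.2954)
P(in Bull after 3 months) = 0.2352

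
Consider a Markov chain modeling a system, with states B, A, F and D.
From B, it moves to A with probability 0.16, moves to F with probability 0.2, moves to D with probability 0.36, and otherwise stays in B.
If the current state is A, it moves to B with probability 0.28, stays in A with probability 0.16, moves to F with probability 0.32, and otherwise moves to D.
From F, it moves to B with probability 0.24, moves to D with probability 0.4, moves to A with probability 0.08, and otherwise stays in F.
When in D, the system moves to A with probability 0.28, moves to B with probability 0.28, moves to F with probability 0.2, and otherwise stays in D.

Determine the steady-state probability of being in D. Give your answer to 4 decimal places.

0.3109

Let the stationary distribution be π with π = πP and π_1 + π_2 + π_3 + π_4 = 1.
π_1 = 0.28·π_1 + 0.28·π_2 + 0.24·π_3 + 0.28·π_4
π_2 = 0.16·π_1 + 0.16·π_2 + 0.08·π_3 + 0.28·π_4
π_3 = 0.2·π_1 + 0.32·π_2 + 0.28·π_3 + 0.2·π_4
Solving with the normalization constraint gives π = (0.2704, 0.1781, 0.2406, 0.3109).
So the stationary probability of D is 0.3109.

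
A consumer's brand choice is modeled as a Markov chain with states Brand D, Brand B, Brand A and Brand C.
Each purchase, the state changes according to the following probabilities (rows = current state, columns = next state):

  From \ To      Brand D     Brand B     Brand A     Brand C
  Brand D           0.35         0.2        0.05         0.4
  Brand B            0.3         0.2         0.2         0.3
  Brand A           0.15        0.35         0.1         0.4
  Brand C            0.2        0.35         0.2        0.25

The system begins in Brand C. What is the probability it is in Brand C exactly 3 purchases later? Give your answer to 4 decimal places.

Propagate the distribution vector 3 purchases from Brand C.
After 0 purchases: (0.0000, 0.0000, 0.0000, 1.0000)
After 1 purchase: (0.2000, 0.3500, 0.2000, 0.2500)
After 2 purchases: (0.2550, 0.2675, 0.1500, 0.3275)
After 3 purchases: (0.2575, 0.2716, 0.1468, 0.3241)
P(in Brand C after 3 purchases) = 0.3241

0.3241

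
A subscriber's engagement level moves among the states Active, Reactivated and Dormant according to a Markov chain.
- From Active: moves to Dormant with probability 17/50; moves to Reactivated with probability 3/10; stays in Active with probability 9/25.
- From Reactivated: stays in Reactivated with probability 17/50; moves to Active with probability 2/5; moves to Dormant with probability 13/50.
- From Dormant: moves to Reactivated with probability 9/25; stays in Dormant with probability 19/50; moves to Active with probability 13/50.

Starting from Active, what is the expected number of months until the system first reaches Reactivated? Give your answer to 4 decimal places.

Let t(s) be the expected number of months to first reach Reactivated from state s, with t(Reactivated) = 0. Conditioning on the first month:
t(Active) = 1 + 0.36·t(Active) + 0.34·t(Dormant)
t(Dormant) = 1 + 0.26·t(Active) + 0.38·t(Dormant)
Solving: t(Active) = 3.1128, t(Dormant) = 2.9183.
Expected months from Active to Reactivated: 3.1128.

3.1128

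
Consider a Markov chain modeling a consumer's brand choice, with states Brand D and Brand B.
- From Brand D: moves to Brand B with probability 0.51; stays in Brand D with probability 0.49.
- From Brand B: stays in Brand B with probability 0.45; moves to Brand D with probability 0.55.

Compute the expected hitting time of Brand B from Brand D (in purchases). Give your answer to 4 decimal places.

1.9608

Let t(s) be the expected number of purchases to first reach Brand B from state s, with t(Brand B) = 0. Conditioning on the first purchase:
t(Brand D) = 1 + 0.49·t(Brand D)
Solving: t(Brand D) = 1.9608.
Expected purchases from Brand D to Brand B: 1.9608.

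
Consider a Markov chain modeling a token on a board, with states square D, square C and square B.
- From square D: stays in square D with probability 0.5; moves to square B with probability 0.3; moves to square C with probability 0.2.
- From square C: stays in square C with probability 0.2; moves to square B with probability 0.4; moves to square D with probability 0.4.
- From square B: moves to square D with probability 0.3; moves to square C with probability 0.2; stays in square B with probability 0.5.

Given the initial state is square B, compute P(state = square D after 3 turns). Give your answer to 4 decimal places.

Propagate the distribution vector 3 turns from square B.
After 0 turns: (0.0000, 0.0000, 1.0000)
After 1 turn: (0.3000, 0.2000, 0.5000)
After 2 turns: (0.3800, 0.2000, 0.4200)
After 3 turns: (0.3960, 0.2000, 0.4040)
P(in square D after 3 turns) = 0.3960

0.3960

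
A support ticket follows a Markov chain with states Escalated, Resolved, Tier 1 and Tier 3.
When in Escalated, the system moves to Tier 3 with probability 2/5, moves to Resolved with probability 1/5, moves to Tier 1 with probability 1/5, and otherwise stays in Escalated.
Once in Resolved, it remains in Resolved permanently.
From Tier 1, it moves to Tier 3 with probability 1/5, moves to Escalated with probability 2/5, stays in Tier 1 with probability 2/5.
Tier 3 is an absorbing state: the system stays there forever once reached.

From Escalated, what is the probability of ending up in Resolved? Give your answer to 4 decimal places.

Let h(s) be the probability of absorption at Resolved starting from transient state s. Then h(Resolved) = 1 and h(Tier 3) = 0. By first-step analysis:
h(Escalated) = 0.2·h(Escalated) + 0.2·1 + 0.2·h(Tier 1) + 0.4·0
h(Tier 1) = 0.4·h(Escalated) + 0.4·h(Tier 1) + 0.2·0
Solving: h(Escalated) = 0.3000, h(Tier 1) = 0.2000.
Starting from Escalated, the probability is 0.3000.

0.3000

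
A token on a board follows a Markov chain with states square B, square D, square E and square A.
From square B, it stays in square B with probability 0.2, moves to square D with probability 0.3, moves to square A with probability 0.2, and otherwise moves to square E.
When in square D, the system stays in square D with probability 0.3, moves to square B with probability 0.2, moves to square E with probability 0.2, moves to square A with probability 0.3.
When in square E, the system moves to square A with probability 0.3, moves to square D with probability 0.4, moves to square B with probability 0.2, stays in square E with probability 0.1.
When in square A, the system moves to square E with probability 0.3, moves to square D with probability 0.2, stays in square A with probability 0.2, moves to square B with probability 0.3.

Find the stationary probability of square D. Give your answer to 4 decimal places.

Let the stationary distribution be π with π = πP and π_1 + π_2 + π_3 + π_4 = 1.
π_1 = 0.2·π_1 + 0.2·π_2 + 0.2·π_3 + 0.3·π_4
π_2 = 0.3·π_1 + 0.3·π_2 + 0.4·π_3 + 0.2·π_4
π_3 = 0.3·π_1 + 0.2·π_2 + 0.1·π_3 + 0.3·π_4
Solving with the normalization constraint gives π = (0.2252, 0.2973, 0.2252, 0.2523).
So the stationary probability of square D is 0.2973.

0.2973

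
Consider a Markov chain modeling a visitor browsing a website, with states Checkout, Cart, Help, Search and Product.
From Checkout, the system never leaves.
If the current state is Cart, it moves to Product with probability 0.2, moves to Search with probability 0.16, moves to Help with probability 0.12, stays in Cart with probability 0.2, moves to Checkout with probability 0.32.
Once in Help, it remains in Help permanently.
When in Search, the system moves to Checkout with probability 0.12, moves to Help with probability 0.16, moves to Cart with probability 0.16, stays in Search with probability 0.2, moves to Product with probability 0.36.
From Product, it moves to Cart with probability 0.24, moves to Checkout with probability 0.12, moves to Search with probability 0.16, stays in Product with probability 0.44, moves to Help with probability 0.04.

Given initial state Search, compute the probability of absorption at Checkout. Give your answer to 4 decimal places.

0.5931

Let h(s) be the probability of absorption at Checkout starting from transient state s. Then h(Checkout) = 1 and h(Help) = 0. By first-step analysis:
h(Cart) = 0.32·1 + 0.2·h(Cart) + 0.12·0 + 0.16·h(Search) + 0.2·h(Product)
h(Search) = 0.12·1 + 0.16·h(Cart) + 0.16·0 + 0.2·h(Search) + 0.36·h(Product)
h(Product) = 0.12·1 + 0.24·h(Cart) + 0.04·0 + 0.16·h(Search) + 0.44·h(Product)
Solving: h(Cart) = 0.6883, h(Search) = 0.5931, h(Product) = 0.6787.
Starting from Search, the probability is 0.5931.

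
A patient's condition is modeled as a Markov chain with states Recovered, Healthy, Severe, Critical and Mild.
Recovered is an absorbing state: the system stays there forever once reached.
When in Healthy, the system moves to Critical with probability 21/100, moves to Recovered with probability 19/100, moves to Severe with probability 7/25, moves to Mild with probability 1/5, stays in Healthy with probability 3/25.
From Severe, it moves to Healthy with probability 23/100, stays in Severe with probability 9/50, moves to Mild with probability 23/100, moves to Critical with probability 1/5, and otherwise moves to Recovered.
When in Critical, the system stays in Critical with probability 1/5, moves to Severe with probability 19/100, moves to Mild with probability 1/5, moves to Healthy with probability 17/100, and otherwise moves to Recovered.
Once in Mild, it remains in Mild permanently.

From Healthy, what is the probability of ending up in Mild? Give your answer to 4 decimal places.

Let h(s) be the probability of absorption at Mild starting from transient state s. Then h(Mild) = 1 and h(Recovered) = 0. By first-step analysis:
h(Healthy) = 0.19·0 + 0.12·h(Healthy) + 0.28·h(Severe) + 0.21·h(Critical) + 0.2·1
h(Severe) = 0.16·0 + 0.23·h(Healthy) + 0.18·h(Severe) + 0.2·h(Critical) + 0.23·1
h(Critical) = 0.24·0 + 0.17·h(Healthy) + 0.19·h(Severe) + 0.2·h(Critical) + 0.2·1
Solving: h(Healthy) = 0.5175, h(Severe) = 0.5450, h(Critical) = 0.4894.
Starting from Healthy, the probability is 0.5175.

0.5175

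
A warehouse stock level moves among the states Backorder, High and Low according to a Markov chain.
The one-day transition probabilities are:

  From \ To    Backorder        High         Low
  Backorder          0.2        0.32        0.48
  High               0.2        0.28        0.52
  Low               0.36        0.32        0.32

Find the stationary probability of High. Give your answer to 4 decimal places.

0.3077

Let the stationary distribution be π with π = πP and π_1 + π_2 + π_3 = 1.
π_1 = 0.2·π_1 + 0.2·π_2 + 0.36·π_3
π_2 = 0.32·π_1 + 0.28·π_2 + 0.32·π_3
Solving with the normalization constraint gives π = (0.2679, 0.3077, 0.4244).
So the stationary probability of High is 0.3077.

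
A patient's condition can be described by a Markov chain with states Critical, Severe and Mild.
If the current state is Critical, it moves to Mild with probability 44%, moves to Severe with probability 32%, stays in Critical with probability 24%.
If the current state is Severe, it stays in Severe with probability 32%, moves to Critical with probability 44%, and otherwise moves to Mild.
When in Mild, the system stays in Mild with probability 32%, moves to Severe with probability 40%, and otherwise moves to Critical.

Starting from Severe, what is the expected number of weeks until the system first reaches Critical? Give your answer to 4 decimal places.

Let t(s) be the expected number of weeks to first reach Critical from state s, with t(Critical) = 0. Conditioning on the first week:
t(Severe) = 1 + 0.32·t(Severe) + 0.24·t(Mild)
t(Mild) = 1 + 0.4·t(Severe) + 0.32·t(Mild)
Solving: t(Severe) = 2.5109, t(Mild) = 2.9476.
Expected weeks from Severe to Critical: 2.5109.

2.5109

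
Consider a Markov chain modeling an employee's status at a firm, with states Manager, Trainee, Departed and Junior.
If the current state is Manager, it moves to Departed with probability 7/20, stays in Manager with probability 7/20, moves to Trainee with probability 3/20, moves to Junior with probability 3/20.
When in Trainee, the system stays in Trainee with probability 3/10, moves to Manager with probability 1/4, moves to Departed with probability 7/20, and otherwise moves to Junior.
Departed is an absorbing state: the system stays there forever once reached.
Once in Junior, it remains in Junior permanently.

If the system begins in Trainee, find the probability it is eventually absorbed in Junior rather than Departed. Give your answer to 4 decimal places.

0.2455

Let h(s) be the probability of absorption at Junior starting from transient state s. Then h(Junior) = 1 and h(Departed) = 0. By first-step analysis:
h(Manager) = 0.35·h(Manager) + 0.15·h(Trainee) + 0.35·0 + 0.15·1
h(Trainee) = 0.25·h(Manager) + 0.3·h(Trainee) + 0.35·0 + 0.1·1
Solving: h(Manager) = 0.2874, h(Trainee) = 0.2455.
Starting from Trainee, the probability is 0.2455.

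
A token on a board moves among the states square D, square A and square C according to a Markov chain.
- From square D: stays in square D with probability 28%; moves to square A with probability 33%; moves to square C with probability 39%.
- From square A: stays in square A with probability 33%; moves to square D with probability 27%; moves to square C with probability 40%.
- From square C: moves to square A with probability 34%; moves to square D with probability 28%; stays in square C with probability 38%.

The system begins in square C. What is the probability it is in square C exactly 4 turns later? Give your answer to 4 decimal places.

Propagate the distribution vector 4 turns from square C.
After 0 turns: (0.0000, 0.0000, 1.0000)
After 1 turn: (0.2800, 0.3400, 0.3800)
After 2 turns: (0.2766, 0.3338, 0.3896)
After 3 turns: (0.2767, 0.3339, 0.3894)
After 4 turns: (0.2767, 0.3339, 0.3894)
P(in square C after 4 turns) = 0.3894

0.3894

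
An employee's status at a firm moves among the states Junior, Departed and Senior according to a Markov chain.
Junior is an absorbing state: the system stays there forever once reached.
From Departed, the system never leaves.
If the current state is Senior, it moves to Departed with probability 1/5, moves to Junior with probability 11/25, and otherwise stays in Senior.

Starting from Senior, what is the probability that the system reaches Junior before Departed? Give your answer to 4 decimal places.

Let h(s) be the probability of absorption at Junior starting from transient state s. Then h(Junior) = 1 and h(Departed) = 0. By first-step analysis:
h(Senior) = 0.44·1 + 0.2·0 + 0.36·h(Senior)
Solving: h(Senior) = 0.6875.
Starting from Senior, the probability is 0.6875.

0.6875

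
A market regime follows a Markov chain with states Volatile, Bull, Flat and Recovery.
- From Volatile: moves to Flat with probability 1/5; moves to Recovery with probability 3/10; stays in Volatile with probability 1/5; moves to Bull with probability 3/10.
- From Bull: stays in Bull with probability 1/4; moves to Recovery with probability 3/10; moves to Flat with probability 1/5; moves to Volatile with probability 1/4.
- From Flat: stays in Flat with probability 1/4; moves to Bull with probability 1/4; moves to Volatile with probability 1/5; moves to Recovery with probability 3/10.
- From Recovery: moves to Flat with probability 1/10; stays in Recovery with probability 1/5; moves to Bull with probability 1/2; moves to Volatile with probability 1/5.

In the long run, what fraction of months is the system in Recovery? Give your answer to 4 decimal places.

0.2727

Let the stationary distribution be π with π = πP and π_1 + π_2 + π_3 + π_4 = 1.
π_1 = 0.2·π_1 + 0.25·π_2 + 0.2·π_3 + 0.2·π_4
π_2 = 0.3·π_1 + 0.25·π_2 + 0.25·π_3 + 0.5·π_4
π_3 = 0.2·π_1 + 0.2·π_2 + 0.25·π_3 + 0.1·π_4
Solving with the normalization constraint gives π = (0.2165, 0.3290, 0.1818, 0.2727).
So the stationary probability of Recovery is 0.2727.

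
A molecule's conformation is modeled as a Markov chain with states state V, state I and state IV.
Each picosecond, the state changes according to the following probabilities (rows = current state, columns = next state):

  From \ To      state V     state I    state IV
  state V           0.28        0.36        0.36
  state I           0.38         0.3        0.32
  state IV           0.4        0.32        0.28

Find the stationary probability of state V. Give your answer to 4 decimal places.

Let the stationary distribution be π with π = πP and π_1 + π_2 + π_3 = 1.
π_1 = 0.28·π_1 + 0.38·π_2 + 0.4·π_3
π_2 = 0.36·π_1 + 0.3·π_2 + 0.32·π_3
Solving with the normalization constraint gives π = (0.3513, 0.3275, 0.3212).
So the stationary probability of state V is 0.3513.

0.3513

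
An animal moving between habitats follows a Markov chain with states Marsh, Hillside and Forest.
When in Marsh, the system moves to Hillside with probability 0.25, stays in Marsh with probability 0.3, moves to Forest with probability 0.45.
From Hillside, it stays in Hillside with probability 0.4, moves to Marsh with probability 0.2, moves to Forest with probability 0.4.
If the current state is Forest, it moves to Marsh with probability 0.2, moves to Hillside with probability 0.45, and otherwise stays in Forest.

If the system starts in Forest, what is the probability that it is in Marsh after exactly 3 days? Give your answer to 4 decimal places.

Propagate the distribution vector 3 days from Forest.
After 0 days: (0.0000, 0.0000, 1.0000)
After 1 day: (0.2000, 0.4500, 0.3500)
After 2 days: (0.2200, 0.3875, 0.3925)
After 3 days: (0.2220, 0.3866, 0.3914)
P(in Marsh after 3 days) = 0.2220

0.2220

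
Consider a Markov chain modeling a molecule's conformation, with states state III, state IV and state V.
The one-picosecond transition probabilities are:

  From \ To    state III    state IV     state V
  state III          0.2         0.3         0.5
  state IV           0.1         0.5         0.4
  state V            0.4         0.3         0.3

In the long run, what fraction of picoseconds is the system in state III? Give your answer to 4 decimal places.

Let the stationary distribution be π with π = πP and π_1 + π_2 + π_3 = 1.
π_1 = 0.2·π_1 + 0.1·π_2 + 0.4·π_3
π_2 = 0.3·π_1 + 0.5·π_2 + 0.3·π_3
Solving with the normalization constraint gives π = (0.2396, 0.3750, 0.3854).
So the stationary probability of state III is 0.2396.

0.2396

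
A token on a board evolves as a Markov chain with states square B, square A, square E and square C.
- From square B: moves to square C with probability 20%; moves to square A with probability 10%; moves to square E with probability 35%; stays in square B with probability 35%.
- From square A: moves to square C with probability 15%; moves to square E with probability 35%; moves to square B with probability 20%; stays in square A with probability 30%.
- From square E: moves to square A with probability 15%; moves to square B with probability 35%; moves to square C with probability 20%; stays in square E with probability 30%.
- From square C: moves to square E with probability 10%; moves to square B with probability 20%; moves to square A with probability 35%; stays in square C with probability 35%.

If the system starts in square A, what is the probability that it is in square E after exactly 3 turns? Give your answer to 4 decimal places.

Propagate the distribution vector 3 turns from square A.
After 0 turns: (0.0000, 1.0000, 0.0000, 0.0000)
After 1 turn: (0.2000, 0.3000, 0.3500, 0.1500)
After 2 turns: (0.2825, 0.2150, 0.2950, 0.2075)
After 3 turns: (0.2866, 0.2096, 0.2834, 0.2204)
P(in square E after 3 turns) = 0.2834

0.2834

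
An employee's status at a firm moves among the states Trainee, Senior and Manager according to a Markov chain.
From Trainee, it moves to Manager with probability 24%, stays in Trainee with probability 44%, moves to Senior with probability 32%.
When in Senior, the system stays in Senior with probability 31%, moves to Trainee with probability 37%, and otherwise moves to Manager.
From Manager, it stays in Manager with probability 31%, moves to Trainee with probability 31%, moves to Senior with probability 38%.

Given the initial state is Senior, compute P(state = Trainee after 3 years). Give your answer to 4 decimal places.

Propagate the distribution vector 3 years from Senior.
After 0 years: (0.0000, 1.0000, 0.0000)
After 1 year: (0.3700, 0.3100, 0.3200)
After 2 years: (0.3767, 0.3361, 0.2872)
After 3 years: (0.3791, 0.3339, 0.2870)
P(in Trainee after 3 years) = 0.3791

0.3791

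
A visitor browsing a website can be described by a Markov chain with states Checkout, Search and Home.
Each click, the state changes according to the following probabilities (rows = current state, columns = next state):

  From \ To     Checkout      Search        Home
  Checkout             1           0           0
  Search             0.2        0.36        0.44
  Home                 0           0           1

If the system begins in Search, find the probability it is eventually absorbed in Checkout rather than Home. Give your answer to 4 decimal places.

0.3125

Let h(s) be the probability of absorption at Checkout starting from transient state s. Then h(Checkout) = 1 and h(Home) = 0. By first-step analysis:
h(Search) = 0.2·1 + 0.36·h(Search) + 0.44·0
Solving: h(Search) = 0.3125.
Starting from Search, the probability is 0.3125.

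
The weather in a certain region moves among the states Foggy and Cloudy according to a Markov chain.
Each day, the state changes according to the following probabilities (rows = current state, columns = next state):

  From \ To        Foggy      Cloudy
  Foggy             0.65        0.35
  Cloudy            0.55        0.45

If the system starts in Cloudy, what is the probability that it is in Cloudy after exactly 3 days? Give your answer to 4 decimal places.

Propagate the distribution vector 3 days from Cloudy.
After 0 days: (0.0000, 1.0000)
After 1 day: (0.5500, 0.4500)
After 2 days: (0.6050, 0.3950)
After 3 days: (0.6105, 0.3895)
P(in Cloudy after 3 days) = 0.3895

0.3895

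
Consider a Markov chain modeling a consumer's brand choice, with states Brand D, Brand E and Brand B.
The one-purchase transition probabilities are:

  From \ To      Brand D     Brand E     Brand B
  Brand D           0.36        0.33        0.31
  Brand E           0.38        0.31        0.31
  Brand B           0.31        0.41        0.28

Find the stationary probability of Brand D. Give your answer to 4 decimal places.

Let the stationary distribution be π with π = πP and π_1 + π_2 + π_3 = 1.
π_1 = 0.36·π_1 + 0.38·π_2 + 0.31·π_3
π_2 = 0.33·π_1 + 0.31·π_2 + 0.41·π_3
Solving with the normalization constraint gives π = (0.3519, 0.3471, 0.3010).
So the stationary probability of Brand D is 0.3519.

0.3519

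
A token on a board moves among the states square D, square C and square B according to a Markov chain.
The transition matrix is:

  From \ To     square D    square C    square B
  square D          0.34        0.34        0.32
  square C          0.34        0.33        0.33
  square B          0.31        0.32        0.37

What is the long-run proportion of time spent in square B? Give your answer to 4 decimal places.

0.3403

Let the stationary distribution be π with π = πP and π_1 + π_2 + π_3 = 1.
π_1 = 0.34·π_1 + 0.34·π_2 + 0.31·π_3
π_2 = 0.34·π_1 + 0.33·π_2 + 0.32·π_3
Solving with the normalization constraint gives π = (0.3298, 0.3299, 0.3403).
So the stationary probability of square B is 0.3403.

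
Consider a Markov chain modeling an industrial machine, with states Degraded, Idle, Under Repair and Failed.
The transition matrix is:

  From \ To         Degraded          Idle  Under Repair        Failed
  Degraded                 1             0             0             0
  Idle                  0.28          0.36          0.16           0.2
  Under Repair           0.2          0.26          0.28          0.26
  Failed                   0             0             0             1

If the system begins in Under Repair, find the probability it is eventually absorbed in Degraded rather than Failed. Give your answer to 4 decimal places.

0.4790

Let h(s) be the probability of absorption at Degraded starting from transient state s. Then h(Degraded) = 1 and h(Failed) = 0. By first-step analysis:
h(Idle) = 0.28·1 + 0.36·h(Idle) + 0.16·h(Under Repair) + 0.2·0
h(Under Repair) = 0.2·1 + 0.26·h(Idle) + 0.28·h(Under Repair) + 0.26·0
Solving: h(Idle) = 0.5573, h(Under Repair) = 0.4790.
Starting from Under Repair, the probability is 0.4790.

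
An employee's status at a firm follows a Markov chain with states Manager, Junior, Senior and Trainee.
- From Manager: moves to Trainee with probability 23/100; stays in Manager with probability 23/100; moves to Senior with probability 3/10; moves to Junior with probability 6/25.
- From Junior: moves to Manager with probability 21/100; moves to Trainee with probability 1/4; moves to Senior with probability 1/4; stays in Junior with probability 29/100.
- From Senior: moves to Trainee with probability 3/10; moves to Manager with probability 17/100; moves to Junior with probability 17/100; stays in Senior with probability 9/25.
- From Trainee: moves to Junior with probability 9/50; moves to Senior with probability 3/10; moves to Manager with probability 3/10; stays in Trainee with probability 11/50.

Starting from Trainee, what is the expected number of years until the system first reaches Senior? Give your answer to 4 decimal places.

3.4601

Let t(s) be the expected number of years to first reach Senior from state s, with t(Senior) = 0. Conditioning on the first year:
t(Manager) = 1 + 0.23·t(Manager) + 0.24·t(Junior) + 0.23·t(Trainee)
t(Junior) = 1 + 0.21·t(Manager) + 0.29·t(Junior) + 0.25·t(Trainee)
t(Trainee) = 1 + 0.3·t(Manager) + 0.18·t(Junior) + 0.22·t(Trainee)
Solving: t(Manager) = 3.4710, t(Junior) = 3.6534, t(Trainee) = 3.4601.
Expected years from Trainee to Senior: 3.4601.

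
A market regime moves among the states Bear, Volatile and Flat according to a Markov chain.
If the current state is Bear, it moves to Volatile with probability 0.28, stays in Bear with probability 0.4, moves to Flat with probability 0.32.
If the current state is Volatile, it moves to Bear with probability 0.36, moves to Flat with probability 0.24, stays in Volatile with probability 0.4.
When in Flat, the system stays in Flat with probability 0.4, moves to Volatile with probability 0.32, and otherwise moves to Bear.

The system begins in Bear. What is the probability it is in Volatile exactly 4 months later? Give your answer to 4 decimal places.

0.3326

Propagate the distribution vector 4 months from Bear.
After 0 months: (1.0000, 0.0000, 0.0000)
After 1 month: (0.4000, 0.2800, 0.3200)
After 2 months: (0.3504, 0.3264, 0.3232)
After 3 months: (0.3482, 0.3321, 0.3197)
After 4 months: (0.3483, 0.3326, 0.3190)
P(in Volatile after 4 months) = 0.3326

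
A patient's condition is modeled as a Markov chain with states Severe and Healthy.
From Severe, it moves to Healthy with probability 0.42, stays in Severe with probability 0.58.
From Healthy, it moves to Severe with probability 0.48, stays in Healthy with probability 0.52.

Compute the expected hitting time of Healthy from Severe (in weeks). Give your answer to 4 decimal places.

Let t(s) be the expected number of weeks to first reach Healthy from state s, with t(Healthy) = 0. Conditioning on the first week:
t(Severe) = 1 + 0.58·t(Severe)
Solving: t(Severe) = 2.3810.
Expected weeks from Severe to Healthy: 2.3810.

2.3810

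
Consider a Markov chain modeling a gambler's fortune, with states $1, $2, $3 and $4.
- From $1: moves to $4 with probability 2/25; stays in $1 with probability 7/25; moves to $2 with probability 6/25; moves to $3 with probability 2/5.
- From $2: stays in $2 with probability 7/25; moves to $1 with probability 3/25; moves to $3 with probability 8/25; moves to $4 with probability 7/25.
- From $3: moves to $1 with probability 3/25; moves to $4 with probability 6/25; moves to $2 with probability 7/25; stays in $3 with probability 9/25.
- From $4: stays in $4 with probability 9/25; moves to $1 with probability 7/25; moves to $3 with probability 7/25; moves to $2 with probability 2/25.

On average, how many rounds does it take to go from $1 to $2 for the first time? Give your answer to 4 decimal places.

Let t(s) be the expected number of rounds to first reach $2 from state s, with t($2) = 0. Conditioning on the first round:
t($1) = 1 + 0.28·t($1) + 0.4·t($3) + 0.08·t($4)
t($3) = 1 + 0.12·t($1) + 0.36·t($3) + 0.24·t($4)
t($4) = 1 + 0.28·t($1) + 0.28·t($3) + 0.36·t($4)
Solving: t($1) = 4.4676, t($3) = 4.4490, t($4) = 5.4635.
Expected rounds from $1 to $2: 4.4676.

4.4676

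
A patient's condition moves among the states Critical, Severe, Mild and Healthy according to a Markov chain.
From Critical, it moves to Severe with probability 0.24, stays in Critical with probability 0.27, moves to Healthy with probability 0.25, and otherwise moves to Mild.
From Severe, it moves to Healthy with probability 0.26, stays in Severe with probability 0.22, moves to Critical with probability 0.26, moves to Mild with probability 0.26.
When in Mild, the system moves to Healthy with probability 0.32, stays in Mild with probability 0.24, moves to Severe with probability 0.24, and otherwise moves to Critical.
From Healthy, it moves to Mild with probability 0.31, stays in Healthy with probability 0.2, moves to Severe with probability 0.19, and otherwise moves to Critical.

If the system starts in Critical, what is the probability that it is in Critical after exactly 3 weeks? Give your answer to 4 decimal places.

Propagate the distribution vector 3 weeks from Critical.
After 0 weeks: (1.0000, 0.0000, 0.0000, 0.0000)
After 1 week: (0.2700, 0.2400, 0.2400, 0.2500)
After 2 weeks: (0.2583, 0.2227, 0.2623, 0.2567)
After 3 weeks: (0.2571, 0.2227, 0.2624, 0.2578)
P(in Critical after 3 weeks) = 0.2571

0.2571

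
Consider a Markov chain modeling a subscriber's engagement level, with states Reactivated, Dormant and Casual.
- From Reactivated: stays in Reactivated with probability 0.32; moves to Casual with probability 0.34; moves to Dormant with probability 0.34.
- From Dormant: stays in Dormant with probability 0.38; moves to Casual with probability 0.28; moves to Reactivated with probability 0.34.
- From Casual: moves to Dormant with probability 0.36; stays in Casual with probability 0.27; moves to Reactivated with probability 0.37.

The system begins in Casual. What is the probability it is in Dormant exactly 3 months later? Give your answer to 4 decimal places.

0.3604

Propagate the distribution vector 3 months from Casual.
After 0 months: (0.0000, 0.0000, 1.0000)
After 1 month: (0.3700, 0.3600, 0.2700)
After 2 months: (0.3407, 0.3598, 0.2995)
After 3 months: (0.3422, 0.3604, 0.2974)
P(in Dormant after 3 months) = 0.3604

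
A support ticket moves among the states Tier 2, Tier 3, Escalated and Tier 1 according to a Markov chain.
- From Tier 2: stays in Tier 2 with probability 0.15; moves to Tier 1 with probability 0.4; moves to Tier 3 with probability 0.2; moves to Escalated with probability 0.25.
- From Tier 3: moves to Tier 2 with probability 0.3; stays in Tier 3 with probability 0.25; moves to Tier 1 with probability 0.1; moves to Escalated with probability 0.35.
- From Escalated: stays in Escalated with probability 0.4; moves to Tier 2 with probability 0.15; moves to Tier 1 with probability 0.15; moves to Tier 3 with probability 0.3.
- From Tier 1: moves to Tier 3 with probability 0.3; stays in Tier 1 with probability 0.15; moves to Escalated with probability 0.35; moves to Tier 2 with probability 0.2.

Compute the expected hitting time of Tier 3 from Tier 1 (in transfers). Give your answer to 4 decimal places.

3.5383

Let t(s) be the expected number of transfers to first reach Tier 3 from state s, with t(Tier 3) = 0. Conditioning on the first transfer:
t(Tier 2) = 1 + 0.15·t(Tier 2) + 0.25·t(Escalated) + 0.4·t(Tier 1)
t(Escalated) = 1 + 0.15·t(Tier 2) + 0.4·t(Escalated) + 0.15·t(Tier 1)
t(Tier 1) = 1 + 0.2·t(Tier 2) + 0.35·t(Escalated) + 0.15·t(Tier 1)
Solving: t(Tier 2) = 3.8770, t(Escalated) = 3.5205, t(Tier 1) = 3.5383.
Expected transfers from Tier 1 to Tier 3: 3.5383.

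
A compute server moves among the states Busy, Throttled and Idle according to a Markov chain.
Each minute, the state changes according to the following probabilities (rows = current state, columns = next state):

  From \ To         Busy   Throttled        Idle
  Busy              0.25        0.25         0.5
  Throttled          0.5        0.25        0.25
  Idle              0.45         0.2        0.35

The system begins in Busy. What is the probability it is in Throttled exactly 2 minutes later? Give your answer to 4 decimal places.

0.2250

Sum over the intermediate state after 1 minute:
P = P(Busy→Busy)·P(Busy→Throttled) + P(Busy→Throttled)·P(Throttled→Throttled) + P(Busy→Idle)·P(Idle→Throttled)
  = 0.25×0.25 + 0.25×0.25 + 0.5×0.2
  = 0.0625 + 0.0625 + 0.1000 = 0.2250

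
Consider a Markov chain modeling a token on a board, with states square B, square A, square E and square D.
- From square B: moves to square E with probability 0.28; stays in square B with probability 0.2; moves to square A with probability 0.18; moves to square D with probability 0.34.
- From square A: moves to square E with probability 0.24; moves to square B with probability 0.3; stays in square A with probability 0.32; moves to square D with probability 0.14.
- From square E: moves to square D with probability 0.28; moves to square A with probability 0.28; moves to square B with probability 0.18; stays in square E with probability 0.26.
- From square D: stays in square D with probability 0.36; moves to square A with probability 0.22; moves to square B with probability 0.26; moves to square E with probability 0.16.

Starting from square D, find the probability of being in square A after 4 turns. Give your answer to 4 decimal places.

0.2491

Propagate the distribution vector 4 turns from square D.
After 0 turns: (0.0000, 0.0000, 0.0000, 1.0000)
After 1 turn: (0.2600, 0.2200, 0.1600, 0.3600)
After 2 turns: (0.2404, 0.2412, 0.2248, 0.2936)
After 3 turns: (0.2372, 0.2480, 0.2306, 0.2841)
After 4 turns: (0.2372, 0.2491, 0.2314, 0.2822)
P(in square A after 4 turns) = 0.2491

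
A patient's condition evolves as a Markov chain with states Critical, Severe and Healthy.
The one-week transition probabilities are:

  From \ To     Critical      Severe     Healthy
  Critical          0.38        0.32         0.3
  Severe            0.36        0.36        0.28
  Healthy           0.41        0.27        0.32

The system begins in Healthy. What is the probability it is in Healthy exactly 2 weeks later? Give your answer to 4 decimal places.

Sum over the intermediate state after 1 week:
P = P(Healthy→Critical)·P(Critical→Healthy) + P(Healthy→Severe)·P(Severe→Healthy) + P(Healthy→Healthy)·P(Healthy→Healthy)
  = 0.41×0.3 + 0.27×0.28 + 0.32×0.32
  = 0.1230 + 0.0756 + 0.1024 = 0.3010

0.3010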